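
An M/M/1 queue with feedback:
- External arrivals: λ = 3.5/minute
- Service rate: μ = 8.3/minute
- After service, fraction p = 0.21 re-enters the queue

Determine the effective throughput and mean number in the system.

Effective arrival rate: λ_eff = λ/(1-p) = 3.5/(1-0.21) = 3.5/0.79 = 4.4304
ρ = λ_eff/μ = 4.4304/8.3 = 0.53378
L = ρ/(1-ρ) = 0.53378/(1-0.53378) = 1.1449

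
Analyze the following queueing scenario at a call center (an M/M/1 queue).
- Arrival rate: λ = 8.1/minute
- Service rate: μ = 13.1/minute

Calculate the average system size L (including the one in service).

ρ = λ/μ = 8.1/13.1 = 0.6183
For M/M/1: L = λ/(μ-λ)
L = 8.1/(13.1-8.1) = 8.1/5.00
L = 1.6200 calls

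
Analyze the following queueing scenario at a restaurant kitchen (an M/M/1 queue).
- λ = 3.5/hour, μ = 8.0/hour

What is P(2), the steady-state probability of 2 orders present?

ρ = λ/μ = 3.5/8.0 = 0.4375
P(n) = (1-ρ)ρⁿ
P(2) = (1-0.4375) × 0.4375^2
P(2) = 0.5625 × 0.1914
P(2) = 0.1077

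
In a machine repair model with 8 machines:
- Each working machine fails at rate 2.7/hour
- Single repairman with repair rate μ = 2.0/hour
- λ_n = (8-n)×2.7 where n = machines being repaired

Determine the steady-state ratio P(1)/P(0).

P(1)/P(0) = ∏_{i=0}^{1-1} λ_i/μ_{i+1}
= (8-0)×2.7/2.0
= 10.8000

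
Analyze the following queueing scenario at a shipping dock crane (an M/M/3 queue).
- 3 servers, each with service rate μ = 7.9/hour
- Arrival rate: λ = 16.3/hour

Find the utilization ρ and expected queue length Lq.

Traffic intensity: ρ = λ/(cμ) = 16.3/(3×7.9) = 0.6878
Since ρ = 0.6878 < 1, system is stable.
Offered load a = λ/μ = cρ = 16.3/7.9 = 2.0633
P₀ = [ Σₙ₌₀^2 aⁿ/n! + a^3/(3!(1-ρ)) ]⁻¹
Σ = a^0/0! + a^1/1! + a^2/2! = 1.0000 + 2.0633 + 2.1286 = 5.1919
a^3/(3!(1-ρ)) = 8.7838/(6 × 0.31224) = 4.6886
P₀ = 1/(5.1919 + 4.6886) = 0.1012
Lq = P₀·a^3·ρ / (3!(1-ρ)²) = 0.10121 × 8.7838 × 0.68776 / (6 × 0.097491) = 1.0453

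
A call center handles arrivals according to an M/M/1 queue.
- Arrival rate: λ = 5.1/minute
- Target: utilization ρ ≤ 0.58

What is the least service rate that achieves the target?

ρ = λ/μ, so μ = λ/ρ
μ ≥ 5.1/0.58 = 8.7931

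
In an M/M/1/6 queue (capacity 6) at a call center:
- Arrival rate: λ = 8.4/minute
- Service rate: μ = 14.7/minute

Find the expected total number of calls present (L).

ρ = λ/μ = 8.4/14.7 = 0.571429
P₀ = (1-ρ)/(1-ρ^(K+1)) = (1-0.571429)/(1-0.571429^7) = 0.4286/0.9801 = 0.4373
P_K = P₀×ρ^K = 0.43727 × 0.571429^6 = 0.43727 × 0.034816 = 0.01522
L = ρ[1 - (K+1)ρ^K + Kρ^(K+1)] / [(1-ρ)(1-ρ^(K+1))]
L = 0.571429 × (1 - 7×0.03482 + 6×0.01989) / ((1 - 0.571429) × (1 - 0.01989)) = 1.1912 calls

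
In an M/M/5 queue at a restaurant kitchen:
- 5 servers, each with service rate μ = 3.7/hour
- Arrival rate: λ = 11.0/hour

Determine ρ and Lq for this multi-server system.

Traffic intensity: ρ = λ/(cμ) = 11.0/(5×3.7) = 0.5946
Since ρ = 0.5946 < 1, system is stable.
Offered load a = λ/μ = cρ = 11.0/3.7 = 2.9730
P₀ = [ Σₙ₌₀^4 aⁿ/n! + a^5/(5!(1-ρ)) ]⁻¹
Σ = a^0/0! + a^1/1! + a^2/2! + a^3/3! + a^4/4! = 1.00000 + 2.97297 + 4.41928 + 4.37947 + 3.25501 = 16.0267
a^5/(5!(1-ρ)) = 232.2495/(120 × 0.40541) = 4.7740
P₀ = 1/(16.0267 + 4.7740) = 0.04808
Lq = P₀·a^5·ρ / (5!(1-ρ)²) = 0.04808 × 232.2495 × 0.5946 / (120 × 0.1644) = 0.3366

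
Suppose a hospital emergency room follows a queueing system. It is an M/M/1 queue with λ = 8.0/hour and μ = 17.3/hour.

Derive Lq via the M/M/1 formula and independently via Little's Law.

Method 1 (direct): Lq = λ²/(μ(μ-λ)) = 64.00/(17.3 × 9.30) = 0.3978

Method 2 (Little's Law):
W = 1/(μ-λ) = 1/9.30 = 0.107527
Wq = W - 1/μ = 0.107527 - 0.0578035 = 0.04972
Lq = λWq = 8.0 × 0.04972 = 0.3978 ✔ (matches Method 1)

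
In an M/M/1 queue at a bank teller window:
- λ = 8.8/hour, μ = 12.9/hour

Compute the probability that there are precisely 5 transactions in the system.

ρ = λ/μ = 8.8/12.9 = 0.68217
P(n) = (1-ρ)ρⁿ
P(5) = (1-0.68217) × 0.68217^5
P(5) = 0.31783 × 0.14773
P(5) = 0.04695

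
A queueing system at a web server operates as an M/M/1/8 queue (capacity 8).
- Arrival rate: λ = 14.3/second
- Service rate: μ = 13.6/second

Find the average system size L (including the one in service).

ρ = λ/μ = 14.3/13.6 = 1.051471
P₀ = (1-ρ)/(1-ρ^(K+1)) = (1-1.051471)/(1-1.051471^9) = -0.05147/-0.5710 = 0.09014
P_K = P₀×ρ^K = 0.09014 × 1.051471^8 = 0.09014 × 1.4941 = 0.1347
L = ρ[1 - (K+1)ρ^K + Kρ^(K+1)] / [(1-ρ)(1-ρ^(K+1))]
L = 1.051471 × (1 - 9×1.4940956 + 8×1.5709982) / ((1 - 1.051471) × (1 - 1.5709982)) = 4.3335 requests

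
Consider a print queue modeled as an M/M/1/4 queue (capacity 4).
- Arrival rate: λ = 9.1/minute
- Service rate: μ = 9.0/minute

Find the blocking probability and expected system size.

ρ = λ/μ = 9.1/9.0 = 1.0111
P₀ = (1-ρ)/(1-ρ^(K+1)) = (1-1.0111)/(1-1.0111^5) = -0.01110/-0.05675 = 0.1956
P_K = P₀×ρ^K = 0.1956 × 1.0111^4 = 0.1956 × 1.0451 = 0.2044
Blocking probability P_4 = 0.2044 (20.44%)
L = ρ[1 - (K+1)ρ^K + Kρ^(K+1)] / [(1-ρ)(1-ρ^(K+1))]
L = 1.0111 × (1 - 5×1.045144746 + 4×1.056745852) / ((1 - 1.0111) × (1 - 1.056745852)) = 2.0221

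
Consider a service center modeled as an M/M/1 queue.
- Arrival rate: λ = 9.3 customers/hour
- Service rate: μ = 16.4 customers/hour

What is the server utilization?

Server utilization: ρ = λ/μ
ρ = 9.3/16.4 = 0.5671
The server is busy 56.71% of the time.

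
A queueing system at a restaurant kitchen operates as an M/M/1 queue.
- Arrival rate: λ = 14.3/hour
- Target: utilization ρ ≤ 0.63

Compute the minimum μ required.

ρ = λ/μ, so μ = λ/ρ
μ ≥ 14.3/0.63 = 22.6984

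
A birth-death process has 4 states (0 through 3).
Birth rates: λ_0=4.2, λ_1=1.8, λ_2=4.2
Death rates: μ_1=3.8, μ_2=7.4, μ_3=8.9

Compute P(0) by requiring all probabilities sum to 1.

Ratios P(n)/P(0) = (λ₀···λₙ₋₁)/(μ₁···μₙ):
P(1)/P(0) = (4.2)/(3.8) = 1.1053
P(2)/P(0) = (4.2×1.8)/(3.8×7.4) = 0.2688
P(3)/P(0) = (4.2×1.8×4.2)/(3.8×7.4×8.9) = 0.1269

Normalization: ∑ P(n) = 1
P(0) × (1.0000 + 1.1053 + 0.2688 + 0.1269) = 1
P(0) × 2.5010 = 1
P(0) = 1/2.5010 = 0.3998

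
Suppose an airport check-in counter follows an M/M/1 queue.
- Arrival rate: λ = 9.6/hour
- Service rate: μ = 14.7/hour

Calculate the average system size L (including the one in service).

ρ = λ/μ = 9.6/14.7 = 0.6531
For M/M/1: L = λ/(μ-λ)
L = 9.6/(14.7-9.6) = 9.6/5.10
L = 1.8824 passengers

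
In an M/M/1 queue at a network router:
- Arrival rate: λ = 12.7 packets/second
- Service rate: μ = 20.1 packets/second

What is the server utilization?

Server utilization: ρ = λ/μ
ρ = 12.7/20.1 = 0.6318
The server is busy 63.18% of the time.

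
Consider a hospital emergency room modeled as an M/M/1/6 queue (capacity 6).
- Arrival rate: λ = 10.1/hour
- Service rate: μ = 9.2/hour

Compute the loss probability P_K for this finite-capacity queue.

ρ = λ/μ = 10.1/9.2 = 1.0978
P₀ = (1-ρ)/(1-ρ^(K+1)) = (1-1.0978)/(1-1.0978^7) = -0.09780/-0.9216 = 0.1061
P_K = P₀×ρ^K = 0.10612 × 1.0978^6 = 0.10612 × 1.7504 = 0.1858
Blocking probability = 18.58%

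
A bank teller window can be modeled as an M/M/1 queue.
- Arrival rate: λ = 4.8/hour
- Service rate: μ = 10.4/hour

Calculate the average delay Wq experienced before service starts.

First, compute utilization: ρ = λ/μ = 4.8/10.4 = 0.4615
For M/M/1: Wq = λ/(μ(μ-λ))
Wq = 4.8/(10.4 × (10.4-4.8))
Wq = 4.8/(10.4 × 5.60)
Wq = 0.08242 hours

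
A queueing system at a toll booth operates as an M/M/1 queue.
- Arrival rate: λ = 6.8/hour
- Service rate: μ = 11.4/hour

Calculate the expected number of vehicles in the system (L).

ρ = λ/μ = 6.8/11.4 = 0.5965
For M/M/1: L = λ/(μ-λ)
L = 6.8/(11.4-6.8) = 6.8/4.60
L = 1.4783 vehicles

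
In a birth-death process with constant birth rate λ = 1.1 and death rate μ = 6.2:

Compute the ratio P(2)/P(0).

For constant rates: P(n)/P(0) = (λ/μ)^n
P(2)/P(0) = (1.1/6.2)^2 = 0.17742^2 = 0.03148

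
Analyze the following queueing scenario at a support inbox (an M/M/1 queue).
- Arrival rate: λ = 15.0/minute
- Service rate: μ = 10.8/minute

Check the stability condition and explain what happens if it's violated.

Stability requires ρ = λ/(cμ) < 1
ρ = 15.0/(1 × 10.8) = 15.0/10.80 = 1.3889
Since 1.3889 ≥ 1, the system is UNSTABLE.
Queue grows without bound. Need μ > λ = 15.0.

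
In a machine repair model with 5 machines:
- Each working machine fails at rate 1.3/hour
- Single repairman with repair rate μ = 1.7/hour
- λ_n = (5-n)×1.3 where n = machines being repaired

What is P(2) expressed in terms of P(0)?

P(2)/P(0) = ∏_{i=0}^{2-1} λ_i/μ_{i+1}
= (5-0)×1.3/1.7 × (5-1)×1.3/1.7
= 11.6955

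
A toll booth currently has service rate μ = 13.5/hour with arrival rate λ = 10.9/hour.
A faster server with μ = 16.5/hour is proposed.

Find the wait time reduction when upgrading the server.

System 1: ρ₁ = 10.9/13.5 = 0.8074, W₁ = 1/(13.5-10.9) = 0.38462
System 2: ρ₂ = 10.9/16.5 = 0.6606, W₂ = 1/(16.5-10.9) = 0.17857
Improvement: (W₁-W₂)/W₁ = (0.38462-0.17857)/0.38462 = 53.57%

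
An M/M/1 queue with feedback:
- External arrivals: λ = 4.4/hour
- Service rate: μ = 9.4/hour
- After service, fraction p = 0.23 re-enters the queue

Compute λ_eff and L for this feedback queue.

Effective arrival rate: λ_eff = λ/(1-p) = 4.4/(1-0.23) = 4.4/0.77 = 5.7143
ρ = λ_eff/μ = 5.7143/9.4 = 0.6079
L = ρ/(1-ρ) = 0.6079/(1-0.6079) = 1.5504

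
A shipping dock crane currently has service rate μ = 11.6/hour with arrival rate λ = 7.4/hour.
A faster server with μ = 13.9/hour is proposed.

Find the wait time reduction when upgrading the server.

System 1: ρ₁ = 7.4/11.6 = 0.6379, W₁ = 1/(11.6-7.4) = 0.23810
System 2: ρ₂ = 7.4/13.9 = 0.5324, W₂ = 1/(13.9-7.4) = 0.15385
Improvement: (W₁-W₂)/W₁ = (0.23810-0.15385)/0.23810 = 35.38%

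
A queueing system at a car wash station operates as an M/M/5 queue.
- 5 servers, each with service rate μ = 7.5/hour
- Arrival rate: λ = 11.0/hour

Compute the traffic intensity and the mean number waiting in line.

Traffic intensity: ρ = λ/(cμ) = 11.0/(5×7.5) = 0.2933
Since ρ = 0.2933 < 1, system is stable.
Offered load a = λ/μ = cρ = 11.0/7.5 = 1.4667
P₀ = [ Σₙ₌₀^4 aⁿ/n! + a^5/(5!(1-ρ)) ]⁻¹
Σ = a^0/0! + a^1/1! + a^2/2! + a^3/3! + a^4/4! = 1.0000 + 1.4667 + 1.0756 + 0.5258 + 0.1928 = 4.2609
a^5/(5!(1-ρ)) = 6.7867/(120 × 0.7067) = 0.08003
P₀ = 1/(4.2609 + 0.08003) = 0.2304
Lq = P₀·a^5·ρ / (5!(1-ρ)²) = 0.2304 × 6.7867 × 0.2933 / (120 × 0.4994) = 0.007653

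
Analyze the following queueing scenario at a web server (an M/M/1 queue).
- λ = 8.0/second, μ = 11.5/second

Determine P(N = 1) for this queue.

ρ = λ/μ = 8.0/11.5 = 0.6957
P(n) = (1-ρ)ρⁿ
P(1) = (1-0.6957) × 0.6957^1
P(1) = 0.3043 × 0.6957
P(1) = 0.2117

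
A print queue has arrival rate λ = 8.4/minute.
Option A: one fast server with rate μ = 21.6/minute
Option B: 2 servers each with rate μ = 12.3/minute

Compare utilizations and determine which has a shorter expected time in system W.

Option A: single server μ = 21.6 (M/M/1)
  ρ_A = 8.4/21.6 = 0.3889
  W_A = 1/(μ-λ) = 1/(21.6-8.4) = 1/13.20 = 0.07576

Option B: 2 servers μ = 12.3 (M/M/2)
  ρ_B = λ/(cμ) = 8.4/(2×12.3) = 0.3415
  Offered load a = λ/μ = cρ = 8.4/12.3 = 0.6829
  P₀ = [ Σₙ₌₀^1 aⁿ/n! + a^2/(2!(1-ρ)) ]⁻¹
  Σ = a^0/0! + a^1/1! = 1.0000 + 0.6829 = 1.6829
  a^2/(2!(1-ρ)) = 0.4664/(2 × 0.6585) = 0.3541
  P₀ = 1/(1.6829 + 0.3541) = 0.4909
  Lq = P₀·a^2·ρ / (2!(1-ρ)²) = 0.4909 × 0.4664 × 0.3415 / (2 × 0.4337) = 0.09014
  Wq_B = Lq/λ = 0.09014/8.4 = 0.01073
  W_B = Wq_B + 1/μ = 0.01073 + 0.08130 = 0.09203

Since W_A = 0.07576 < W_B = 0.09203, Option A (single fast server) has the shorter time in system.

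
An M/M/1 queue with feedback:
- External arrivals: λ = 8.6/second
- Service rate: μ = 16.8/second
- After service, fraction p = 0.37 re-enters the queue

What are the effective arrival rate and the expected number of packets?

Effective arrival rate: λ_eff = λ/(1-p) = 8.6/(1-0.37) = 8.6/0.63 = 13.65079
ρ = λ_eff/μ = 13.65079/16.8 = 0.812547
L = ρ/(1-ρ) = 0.812547/(1-0.812547) = 4.3347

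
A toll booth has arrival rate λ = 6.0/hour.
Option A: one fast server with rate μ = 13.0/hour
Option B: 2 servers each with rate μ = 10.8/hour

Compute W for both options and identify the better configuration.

Option A: single server μ = 13.0 (M/M/1)
  ρ_A = 6.0/13.0 = 0.4615
  W_A = 1/(μ-λ) = 1/(13.0-6.0) = 1/7.00 = 0.1429

Option B: 2 servers μ = 10.8 (M/M/2)
  ρ_B = λ/(cμ) = 6.0/(2×10.8) = 0.2778
  Offered load a = λ/μ = cρ = 6.0/10.8 = 0.5556
  P₀ = [ Σₙ₌₀^1 aⁿ/n! + a^2/(2!(1-ρ)) ]⁻¹
  Σ = a^0/0! + a^1/1! = 1.0000 + 0.5556 = 1.5556
  a^2/(2!(1-ρ)) = 0.3086/(2 × 0.7222) = 0.2137
  P₀ = 1/(1.5556 + 0.2137) = 0.5652
  Lq = P₀·a^2·ρ / (2!(1-ρ)²) = 0.5652 × 0.3086 × 0.2778 / (2 × 0.5216) = 0.04645
  Wq_B = Lq/λ = 0.04645/6.0 = 0.007742
  W_B = Wq_B + 1/μ = 0.007742 + 0.09259 = 0.1003

Since W_B = 0.1003 < W_A = 0.1429, Option B (multiple servers) has the shorter time in system.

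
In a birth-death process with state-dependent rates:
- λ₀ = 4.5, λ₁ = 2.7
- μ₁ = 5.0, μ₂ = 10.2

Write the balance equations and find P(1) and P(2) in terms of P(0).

Balance equations:
State 0: λ₀P₀ = μ₁P₁ → P₁ = (λ₀/μ₁)P₀ = (4.5/5.0)P₀ = 0.9000P₀
State 1: P₂ = (λ₀λ₁)/(μ₁μ₂)P₀ = (4.5×2.7)/(5.0×10.2)P₀ = 0.2382P₀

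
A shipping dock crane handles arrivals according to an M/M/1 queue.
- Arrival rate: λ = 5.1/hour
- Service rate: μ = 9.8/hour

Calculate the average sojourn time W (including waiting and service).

First, compute utilization: ρ = λ/μ = 5.1/9.8 = 0.5204
For M/M/1: W = 1/(μ-λ)
W = 1/(9.8-5.1) = 1/4.70
W = 0.2128 hours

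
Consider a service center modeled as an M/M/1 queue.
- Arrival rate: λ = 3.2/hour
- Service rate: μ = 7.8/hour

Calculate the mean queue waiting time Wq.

First, compute utilization: ρ = λ/μ = 3.2/7.8 = 0.4103
For M/M/1: Wq = λ/(μ(μ-λ))
Wq = 3.2/(7.8 × (7.8-3.2))
Wq = 3.2/(7.8 × 4.60)
Wq = 0.08919 hours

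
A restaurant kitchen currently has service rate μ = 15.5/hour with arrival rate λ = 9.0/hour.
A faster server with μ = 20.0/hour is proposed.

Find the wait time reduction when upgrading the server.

System 1: ρ₁ = 9.0/15.5 = 0.5806, W₁ = 1/(15.5-9.0) = 0.15385
System 2: ρ₂ = 9.0/20.0 = 0.4500, W₂ = 1/(20.0-9.0) = 0.090909
Improvement: (W₁-W₂)/W₁ = (0.15385-0.090909)/0.15385 = 40.91%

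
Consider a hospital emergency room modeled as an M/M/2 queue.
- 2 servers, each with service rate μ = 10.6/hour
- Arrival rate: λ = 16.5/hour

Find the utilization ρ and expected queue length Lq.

Traffic intensity: ρ = λ/(cμ) = 16.5/(2×10.6) = 0.7783
Since ρ = 0.7783 < 1, system is stable.
Offered load a = λ/μ = cρ = 16.5/10.6 = 1.5566
P₀ = [ Σₙ₌₀^1 aⁿ/n! + a^2/(2!(1-ρ)) ]⁻¹
Σ = a^0/0! + a^1/1! = 1.0000 + 1.5566 = 2.5566
a^2/(2!(1-ρ)) = 2.42302/(2 × 0.221698) = 5.4647
P₀ = 1/(2.5566 + 5.4647) = 0.1247
Lq = P₀·a^2·ρ / (2!(1-ρ)²) = 0.12467 × 2.4230 × 0.77830 / (2 × 0.049150) = 2.3917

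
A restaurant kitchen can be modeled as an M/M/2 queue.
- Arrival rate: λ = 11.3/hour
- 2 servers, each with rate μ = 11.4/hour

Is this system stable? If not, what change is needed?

Stability requires ρ = λ/(cμ) < 1
ρ = 11.3/(2 × 11.4) = 11.3/22.80 = 0.4956
Since 0.4956 < 1, the system is STABLE.
The servers are busy 49.56% of the time.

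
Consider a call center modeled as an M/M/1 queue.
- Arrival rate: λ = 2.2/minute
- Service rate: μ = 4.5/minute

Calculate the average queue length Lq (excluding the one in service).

ρ = λ/μ = 2.2/4.5 = 0.4889
For M/M/1: Lq = λ²/(μ(μ-λ))
Lq = 4.84/(4.5 × 2.30)
Lq = 0.4676 calls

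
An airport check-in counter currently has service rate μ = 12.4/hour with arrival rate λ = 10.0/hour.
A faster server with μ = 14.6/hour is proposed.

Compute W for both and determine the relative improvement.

System 1: ρ₁ = 10.0/12.4 = 0.8065, W₁ = 1/(12.4-10.0) = 0.4167
System 2: ρ₂ = 10.0/14.6 = 0.6849, W₂ = 1/(14.6-10.0) = 0.2174
Improvement: (W₁-W₂)/W₁ = (0.4167-0.2174)/0.4167 = 47.83%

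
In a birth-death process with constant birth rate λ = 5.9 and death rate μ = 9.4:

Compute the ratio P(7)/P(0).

For constant rates: P(n)/P(0) = (λ/μ)^n
P(7)/P(0) = (5.9/9.4)^7 = 0.62766^7 = 0.03838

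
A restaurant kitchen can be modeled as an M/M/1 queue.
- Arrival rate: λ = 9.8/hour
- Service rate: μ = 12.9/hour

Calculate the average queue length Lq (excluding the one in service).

ρ = λ/μ = 9.8/12.9 = 0.7597
For M/M/1: Lq = λ²/(μ(μ-λ))
Lq = 96.04/(12.9 × 3.10)
Lq = 2.4016 orders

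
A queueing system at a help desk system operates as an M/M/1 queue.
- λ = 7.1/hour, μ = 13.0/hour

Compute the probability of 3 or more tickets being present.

ρ = λ/μ = 7.1/13.0 = 0.54615
P(N ≥ n) = ρⁿ
P(N ≥ 3) = 0.54615^3
P(N ≥ 3) = 0.1629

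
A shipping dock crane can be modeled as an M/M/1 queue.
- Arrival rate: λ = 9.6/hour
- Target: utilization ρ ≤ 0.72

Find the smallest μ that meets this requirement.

ρ = λ/μ, so μ = λ/ρ
μ ≥ 9.6/0.72 = 13.3333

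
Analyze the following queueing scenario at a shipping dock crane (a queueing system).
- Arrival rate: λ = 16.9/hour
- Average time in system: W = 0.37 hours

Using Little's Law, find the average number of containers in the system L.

Little's Law: L = λW
L = 16.9 × 0.37 = 6.2530 containers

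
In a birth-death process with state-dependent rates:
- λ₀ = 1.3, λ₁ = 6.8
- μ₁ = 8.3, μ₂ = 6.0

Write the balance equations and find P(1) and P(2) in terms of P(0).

Balance equations:
State 0: λ₀P₀ = μ₁P₁ → P₁ = (λ₀/μ₁)P₀ = (1.3/8.3)P₀ = 0.1566P₀
State 1: P₂ = (λ₀λ₁)/(μ₁μ₂)P₀ = (1.3×6.8)/(8.3×6.0)P₀ = 0.1775P₀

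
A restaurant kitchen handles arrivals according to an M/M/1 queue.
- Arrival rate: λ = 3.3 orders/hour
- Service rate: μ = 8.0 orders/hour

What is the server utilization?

Server utilization: ρ = λ/μ
ρ = 3.3/8.0 = 0.4125
The server is busy 41.25% of the time.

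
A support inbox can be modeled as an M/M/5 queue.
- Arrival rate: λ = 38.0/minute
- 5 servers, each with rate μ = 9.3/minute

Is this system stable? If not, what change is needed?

Stability requires ρ = λ/(cμ) < 1
ρ = 38.0/(5 × 9.3) = 38.0/46.50 = 0.8172
Since 0.8172 < 1, the system is STABLE.
The servers are busy 81.72% of the time.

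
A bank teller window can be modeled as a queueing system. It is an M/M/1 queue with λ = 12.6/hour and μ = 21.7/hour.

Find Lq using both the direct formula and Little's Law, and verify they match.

Method 1 (direct): Lq = λ²/(μ(μ-λ)) = 158.76/(21.7 × 9.10) = 0.8040

Method 2 (Little's Law):
W = 1/(μ-λ) = 1/9.10 = 0.10989
Wq = W - 1/μ = 0.10989 - 0.046083 = 0.06381
Lq = λWq = 12.6 × 0.06381 = 0.8040 ✔ (matches Method 1)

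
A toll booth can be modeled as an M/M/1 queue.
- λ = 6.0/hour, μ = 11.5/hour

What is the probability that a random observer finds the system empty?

ρ = λ/μ = 6.0/11.5 = 0.5217
P(0) = 1 - ρ = 1 - 0.5217 = 0.4783
The server is idle 47.83% of the time.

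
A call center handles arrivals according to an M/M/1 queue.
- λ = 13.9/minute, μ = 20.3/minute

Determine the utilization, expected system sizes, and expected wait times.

Step 1: ρ = λ/μ = 13.9/20.3 = 0.6847
Step 2: L = λ/(μ-λ) = 13.9/6.40 = 2.1719
Step 3: Lq = λ²/(μ(μ-λ)) = 193.21/(20.3×6.40) = 1.4871
Step 4: W = 1/(μ-λ) = 1/6.40 = 0.15625
Step 5: Wq = λ/(μ(μ-λ)) = 13.9/(20.3×6.40) = 0.1070
Step 6: P(0) = 1-ρ = 0.3153
Verify: L = λW = 13.9×0.15625 = 2.1719 ✔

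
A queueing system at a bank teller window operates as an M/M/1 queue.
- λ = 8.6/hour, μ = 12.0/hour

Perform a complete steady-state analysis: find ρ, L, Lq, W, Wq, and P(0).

Step 1: ρ = λ/μ = 8.6/12.0 = 0.7167
Step 2: L = λ/(μ-λ) = 8.6/3.40 = 2.5294
Step 3: Lq = λ²/(μ(μ-λ)) = 73.96/(12.0×3.40) = 1.8127
Step 4: W = 1/(μ-λ) = 1/3.40 = 0.29412
Step 5: Wq = λ/(μ(μ-λ)) = 8.6/(12.0×3.40) = 0.2108
Step 6: P(0) = 1-ρ = 0.2833
Verify: L = λW = 8.6×0.29412 = 2.5294 ✔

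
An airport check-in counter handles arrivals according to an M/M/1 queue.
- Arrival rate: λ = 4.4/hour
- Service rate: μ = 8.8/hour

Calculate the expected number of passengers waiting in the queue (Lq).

ρ = λ/μ = 4.4/8.8 = 0.5000
For M/M/1: Lq = λ²/(μ(μ-λ))
Lq = 19.36/(8.8 × 4.40)
Lq = 0.5000 passengers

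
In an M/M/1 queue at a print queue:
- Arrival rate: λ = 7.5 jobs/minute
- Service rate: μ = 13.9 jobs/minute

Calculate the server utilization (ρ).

Server utilization: ρ = λ/μ
ρ = 7.5/13.9 = 0.5396
The server is busy 53.96% of the time.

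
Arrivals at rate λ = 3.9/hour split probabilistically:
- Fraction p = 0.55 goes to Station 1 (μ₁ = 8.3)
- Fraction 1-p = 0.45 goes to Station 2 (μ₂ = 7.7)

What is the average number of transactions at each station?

Effective rates: λ₁ = 3.9×0.55 = 2.145, λ₂ = 3.9×0.45 = 1.755
Station 1: ρ₁ = 2.145/8.3 = 0.25843, L₁ = ρ₁/(1-ρ₁) = 0.25843/(1-0.25843) = 0.3485
Station 2: ρ₂ = 1.755/7.7 = 0.2279, L₂ = ρ₂/(1-ρ₂) = 0.2279/(1-0.2279) = 0.2952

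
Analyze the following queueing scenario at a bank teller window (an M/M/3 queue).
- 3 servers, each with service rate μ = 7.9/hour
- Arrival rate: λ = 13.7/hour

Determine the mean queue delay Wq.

Traffic intensity: ρ = λ/(cμ) = 13.7/(3×7.9) = 0.5781
Since ρ = 0.5781 < 1, system is stable.
Offered load a = λ/μ = cρ = 13.7/7.9 = 1.7342
P₀ = [ Σₙ₌₀^2 aⁿ/n! + a^3/(3!(1-ρ)) ]⁻¹
Σ = a^0/0! + a^1/1! + a^2/2! = 1.0000 + 1.7342 + 1.5037 = 4.2379
a^3/(3!(1-ρ)) = 5.2153/(6 × 0.42194) = 2.0600
P₀ = 1/(4.2379 + 2.0600) = 0.1588
Lq = P₀·a^3·ρ / (3!(1-ρ)²) = 0.15878 × 5.2153 × 0.57806 / (6 × 0.17803) = 0.4481
Wq = Lq/λ = 0.4481/13.7 = 0.03271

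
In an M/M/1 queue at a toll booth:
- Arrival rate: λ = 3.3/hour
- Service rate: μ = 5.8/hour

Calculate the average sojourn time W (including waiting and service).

First, compute utilization: ρ = λ/μ = 3.3/5.8 = 0.5690
For M/M/1: W = 1/(μ-λ)
W = 1/(5.8-3.3) = 1/2.50
W = 0.4000 hours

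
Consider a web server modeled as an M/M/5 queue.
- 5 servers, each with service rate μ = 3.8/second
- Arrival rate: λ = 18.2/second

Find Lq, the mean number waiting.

Traffic intensity: ρ = λ/(cμ) = 18.2/(5×3.8) = 0.9579
Since ρ = 0.9579 < 1, system is stable.
Offered load a = λ/μ = cρ = 18.2/3.8 = 4.7895
P₀ = [ Σₙ₌₀^4 aⁿ/n! + a^5/(5!(1-ρ)) ]⁻¹
Σ = a^0/0! + a^1/1! + a^2/2! + a^3/3! + a^4/4! = 1.0000 + 4.7895 + 11.4695 + 18.3110 + 21.9250 = 57.4950
a^5/(5!(1-ρ)) = 2520.2229/(120 × 0.042105263) = 498.7941
P₀ = 1/(57.4950 + 498.7941) = 0.001798
Lq = P₀·a^5·ρ / (5!(1-ρ)²) = 0.001797626 × 2520.2229 × 0.9578947 / (120 × 0.001772853) = 20.3987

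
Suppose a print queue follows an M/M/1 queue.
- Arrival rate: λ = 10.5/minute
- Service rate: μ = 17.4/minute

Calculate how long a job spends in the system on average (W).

First, compute utilization: ρ = λ/μ = 10.5/17.4 = 0.6034
For M/M/1: W = 1/(μ-λ)
W = 1/(17.4-10.5) = 1/6.90
W = 0.1449 minutes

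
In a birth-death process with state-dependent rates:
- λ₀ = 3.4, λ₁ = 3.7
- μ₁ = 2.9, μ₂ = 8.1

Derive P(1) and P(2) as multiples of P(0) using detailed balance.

Balance equations:
State 0: λ₀P₀ = μ₁P₁ → P₁ = (λ₀/μ₁)P₀ = (3.4/2.9)P₀ = 1.1724P₀
State 1: P₂ = (λ₀λ₁)/(μ₁μ₂)P₀ = (3.4×3.7)/(2.9×8.1)P₀ = 0.5355P₀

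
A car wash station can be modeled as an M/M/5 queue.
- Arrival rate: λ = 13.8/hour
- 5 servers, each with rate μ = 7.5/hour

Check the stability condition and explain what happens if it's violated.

Stability requires ρ = λ/(cμ) < 1
ρ = 13.8/(5 × 7.5) = 13.8/37.50 = 0.3680
Since 0.3680 < 1, the system is STABLE.
The servers are busy 36.80% of the time.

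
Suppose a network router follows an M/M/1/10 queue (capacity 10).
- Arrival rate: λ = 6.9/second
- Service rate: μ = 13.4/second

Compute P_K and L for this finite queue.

ρ = λ/μ = 6.9/13.4 = 0.514925
P₀ = (1-ρ)/(1-ρ^(K+1)) = (1-0.514925)/(1-0.514925^11) = 0.4851/0.9993 = 0.4854
P_K = P₀×ρ^K = 0.48540 × 0.514925^10 = 0.48540 × 0.0013105 = 0.0006361
Blocking probability P_10 = 0.0006361 (0.06361%)
L = ρ[1 - (K+1)ρ^K + Kρ^(K+1)] / [(1-ρ)(1-ρ^(K+1))]
L = 0.514925 × (1 - 11×0.001311 + 10×0.0006748) / ((1 - 0.514925) × (1 - 0.0006748)) = 1.0541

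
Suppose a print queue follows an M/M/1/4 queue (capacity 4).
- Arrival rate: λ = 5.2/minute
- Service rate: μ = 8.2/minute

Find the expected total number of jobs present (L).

ρ = λ/μ = 5.2/8.2 = 0.63415
P₀ = (1-ρ)/(1-ρ^(K+1)) = (1-0.63415)/(1-0.63415^5) = 0.3659/0.8974 = 0.4077
P_K = P₀×ρ^K = 0.4077 × 0.63415^4 = 0.4077 × 0.1617 = 0.06593
L = ρ[1 - (K+1)ρ^K + Kρ^(K+1)] / [(1-ρ)(1-ρ^(K+1))]
L = 0.63415 × (1 - 5×0.16172 + 4×0.10256) / ((1 - 0.63415) × (1 - 0.10256)) = 1.1620 jobs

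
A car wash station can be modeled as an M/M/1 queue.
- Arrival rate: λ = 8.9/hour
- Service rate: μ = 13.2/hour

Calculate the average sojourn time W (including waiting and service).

First, compute utilization: ρ = λ/μ = 8.9/13.2 = 0.6742
For M/M/1: W = 1/(μ-λ)
W = 1/(13.2-8.9) = 1/4.30
W = 0.2326 hours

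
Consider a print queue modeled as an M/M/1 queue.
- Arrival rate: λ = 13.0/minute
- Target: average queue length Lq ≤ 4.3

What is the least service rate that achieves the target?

For M/M/1: Lq = λ²/(μ(μ-λ))
Need Lq ≤ 4.3, i.e. μ(μ-λ) ≥ λ²/4.3
μ² - 13.0μ - 169.00/4.3 ≥ 0  →  μ² - 13.0μ - 39.30233 ≥ 0
Quadratic formula (positive root): μ = [λ + √(λ² + 4×39.30233)]/2
Discriminant: 169.00 + 4×39.30233 = 326.2093, √326.2093 = 18.0613
μ ≥ (13.0 + 18.0613)/2 = 15.5306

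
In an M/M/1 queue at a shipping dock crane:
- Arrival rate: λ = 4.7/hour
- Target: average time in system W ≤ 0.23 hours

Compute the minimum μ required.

For M/M/1: W = 1/(μ-λ)
Need W ≤ 0.23, so 1/(μ-λ) ≤ 0.23
μ - λ ≥ 1/0.23 = 4.3478
μ ≥ 4.7 + 4.3478 = 9.0478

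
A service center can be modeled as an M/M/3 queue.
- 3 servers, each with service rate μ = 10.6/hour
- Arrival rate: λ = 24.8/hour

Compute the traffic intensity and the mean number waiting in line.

Traffic intensity: ρ = λ/(cμ) = 24.8/(3×10.6) = 0.7799
Since ρ = 0.7799 < 1, system is stable.
Offered load a = λ/μ = cρ = 24.8/10.6 = 2.3396
P₀ = [ Σₙ₌₀^2 aⁿ/n! + a^3/(3!(1-ρ)) ]⁻¹
Σ = a^0/0! + a^1/1! + a^2/2! = 1.0000 + 2.3396 + 2.7369 = 6.0765
a^3/(3!(1-ρ)) = 12.8067/(6 × 0.220126) = 9.6965
P₀ = 1/(6.0765 + 9.6965) = 0.06340
Lq = P₀·a^3·ρ / (3!(1-ρ)²) = 0.063399 × 12.8067 × 0.77987 / (6 × 0.048455) = 2.1780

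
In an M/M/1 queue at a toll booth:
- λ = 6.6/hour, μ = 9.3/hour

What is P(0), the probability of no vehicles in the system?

ρ = λ/μ = 6.6/9.3 = 0.7097
P(0) = 1 - ρ = 1 - 0.7097 = 0.2903
The server is idle 29.03% of the time.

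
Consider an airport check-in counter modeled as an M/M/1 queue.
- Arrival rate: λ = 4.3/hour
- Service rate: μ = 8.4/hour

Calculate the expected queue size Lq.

ρ = λ/μ = 4.3/8.4 = 0.5119
For M/M/1: Lq = λ²/(μ(μ-λ))
Lq = 18.49/(8.4 × 4.10)
Lq = 0.5369 passengers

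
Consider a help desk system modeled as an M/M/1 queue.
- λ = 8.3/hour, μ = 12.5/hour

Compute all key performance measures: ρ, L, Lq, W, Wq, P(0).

Step 1: ρ = λ/μ = 8.3/12.5 = 0.6640
Step 2: L = λ/(μ-λ) = 8.3/4.20 = 1.9762
Step 3: Lq = λ²/(μ(μ-λ)) = 68.89/(12.5×4.20) = 1.3122
Step 4: W = 1/(μ-λ) = 1/4.20 = 0.2381
Step 5: Wq = λ/(μ(μ-λ)) = 8.3/(12.5×4.20) = 0.1581
Step 6: P(0) = 1-ρ = 0.3360
Verify: L = λW = 8.3×0.2381 = 1.9762 ✔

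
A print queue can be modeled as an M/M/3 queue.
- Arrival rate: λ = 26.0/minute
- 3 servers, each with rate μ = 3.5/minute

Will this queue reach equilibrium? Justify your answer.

Stability requires ρ = λ/(cμ) < 1
ρ = 26.0/(3 × 3.5) = 26.0/10.50 = 2.4762
Since 2.4762 ≥ 1, the system is UNSTABLE.
Need c > λ/μ = 26.0/3.5 = 7.43.
Minimum servers needed: c = 8.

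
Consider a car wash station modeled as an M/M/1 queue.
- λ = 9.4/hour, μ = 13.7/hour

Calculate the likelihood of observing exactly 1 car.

ρ = λ/μ = 9.4/13.7 = 0.6861
P(n) = (1-ρ)ρⁿ
P(1) = (1-0.6861) × 0.6861^1
P(1) = 0.3139 × 0.6861
P(1) = 0.2154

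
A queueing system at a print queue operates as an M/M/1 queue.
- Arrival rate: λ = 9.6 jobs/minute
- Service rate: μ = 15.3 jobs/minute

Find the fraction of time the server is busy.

Server utilization: ρ = λ/μ
ρ = 9.6/15.3 = 0.6275
The server is busy 62.75% of the time.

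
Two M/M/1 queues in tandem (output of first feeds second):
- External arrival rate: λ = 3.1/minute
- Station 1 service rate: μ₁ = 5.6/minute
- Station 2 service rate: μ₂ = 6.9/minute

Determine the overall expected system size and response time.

By Jackson's theorem, each station behaves as independent M/M/1.
Station 1: ρ₁ = 3.1/5.6 = 0.5536, L₁ = ρ₁/(1-ρ₁) = λ/(μ₁-λ) = 3.1/2.50 = 1.2400
Station 2: ρ₂ = 3.1/6.9 = 0.4493, L₂ = ρ₂/(1-ρ₂) = λ/(μ₂-λ) = 3.1/3.80 = 0.8158
Total: L = L₁ + L₂ = 1.2400 + 0.8158 = 2.0558
W = L/λ = 2.0558/3.1 = 0.6632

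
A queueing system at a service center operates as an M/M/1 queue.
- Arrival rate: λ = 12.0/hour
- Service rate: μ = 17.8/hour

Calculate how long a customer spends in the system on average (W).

First, compute utilization: ρ = λ/μ = 12.0/17.8 = 0.6742
For M/M/1: W = 1/(μ-λ)
W = 1/(17.8-12.0) = 1/5.80
W = 0.1724 hours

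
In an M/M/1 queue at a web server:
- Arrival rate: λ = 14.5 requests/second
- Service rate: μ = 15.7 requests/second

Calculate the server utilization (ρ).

Server utilization: ρ = λ/μ
ρ = 14.5/15.7 = 0.9236
The server is busy 92.36% of the time.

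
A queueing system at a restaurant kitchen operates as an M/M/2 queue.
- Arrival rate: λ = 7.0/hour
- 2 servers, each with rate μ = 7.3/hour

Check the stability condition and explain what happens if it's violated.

Stability requires ρ = λ/(cμ) < 1
ρ = 7.0/(2 × 7.3) = 7.0/14.60 = 0.4795
Since 0.4795 < 1, the system is STABLE.
The servers are busy 47.95% of the time.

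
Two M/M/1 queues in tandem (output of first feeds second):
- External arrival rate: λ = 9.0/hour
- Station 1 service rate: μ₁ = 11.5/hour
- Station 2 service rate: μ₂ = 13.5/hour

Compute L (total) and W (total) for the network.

By Jackson's theorem, each station behaves as independent M/M/1.
Station 1: ρ₁ = 9.0/11.5 = 0.7826, L₁ = ρ₁/(1-ρ₁) = λ/(μ₁-λ) = 9.0/2.50 = 3.6000
Station 2: ρ₂ = 9.0/13.5 = 0.6667, L₂ = ρ₂/(1-ρ₂) = λ/(μ₂-λ) = 9.0/4.50 = 2.0000
Total: L = L₁ + L₂ = 3.6000 + 2.0000 = 5.6000
W = L/λ = 5.6000/9.0 = 0.6222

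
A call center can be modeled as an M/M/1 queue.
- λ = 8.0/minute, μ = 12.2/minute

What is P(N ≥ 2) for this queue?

ρ = λ/μ = 8.0/12.2 = 0.65574
P(N ≥ n) = ρⁿ
P(N ≥ 2) = 0.65574^2
P(N ≥ 2) = 0.4300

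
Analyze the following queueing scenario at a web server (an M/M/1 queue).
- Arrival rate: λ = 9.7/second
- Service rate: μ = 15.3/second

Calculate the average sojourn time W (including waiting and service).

First, compute utilization: ρ = λ/μ = 9.7/15.3 = 0.6340
For M/M/1: W = 1/(μ-λ)
W = 1/(15.3-9.7) = 1/5.60
W = 0.1786 seconds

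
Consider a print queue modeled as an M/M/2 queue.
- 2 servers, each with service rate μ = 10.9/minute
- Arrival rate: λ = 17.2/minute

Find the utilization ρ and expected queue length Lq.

Traffic intensity: ρ = λ/(cμ) = 17.2/(2×10.9) = 0.7890
Since ρ = 0.7890 < 1, system is stable.
Offered load a = λ/μ = cρ = 17.2/10.9 = 1.5780
P₀ = [ Σₙ₌₀^1 aⁿ/n! + a^2/(2!(1-ρ)) ]⁻¹
Σ = a^0/0! + a^1/1! = 1.0000 + 1.5780 = 2.5780
a^2/(2!(1-ρ)) = 2.49003/(2 × 0.211009) = 5.9003
P₀ = 1/(2.5780 + 5.9003) = 0.1179
Lq = P₀·a^2·ρ / (2!(1-ρ)²) = 0.11795 × 2.4900 × 0.78899 / (2 × 0.044525) = 2.6022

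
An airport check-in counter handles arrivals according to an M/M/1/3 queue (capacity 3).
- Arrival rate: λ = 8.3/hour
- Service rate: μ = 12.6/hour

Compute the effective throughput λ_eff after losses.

ρ = λ/μ = 8.3/12.6 = 0.65873
P₀ = (1-ρ)/(1-ρ^(K+1)) = (1-0.65873)/(1-0.65873^4) = 0.34127/0.81171 = 0.4204
P_K = P₀×ρ^K = 0.4204 × 0.65873^3 = 0.4204 × 0.2858 = 0.1202
λ_eff = λ(1-P_K) = 8.3 × (1 - 0.12018) = 8.3 × 0.87982 = 7.3025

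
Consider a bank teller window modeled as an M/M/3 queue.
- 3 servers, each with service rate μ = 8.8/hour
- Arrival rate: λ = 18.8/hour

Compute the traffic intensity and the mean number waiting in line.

Traffic intensity: ρ = λ/(cμ) = 18.8/(3×8.8) = 0.7121
Since ρ = 0.7121 < 1, system is stable.
Offered load a = λ/μ = cρ = 18.8/8.8 = 2.1364
P₀ = [ Σₙ₌₀^2 aⁿ/n! + a^3/(3!(1-ρ)) ]⁻¹
Σ = a^0/0! + a^1/1! + a^2/2! = 1.0000 + 2.1364 + 2.2820 = 5.4184
a^3/(3!(1-ρ)) = 9.7505/(6 × 0.28788) = 5.6450
P₀ = 1/(5.4184 + 5.6450) = 0.09039
Lq = P₀·a^3·ρ / (3!(1-ρ)²) = 0.09039 × 9.7505 × 0.7121 / (6 × 0.08287) = 1.2622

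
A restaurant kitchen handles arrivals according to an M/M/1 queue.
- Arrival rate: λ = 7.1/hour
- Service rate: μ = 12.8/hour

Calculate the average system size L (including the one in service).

ρ = λ/μ = 7.1/12.8 = 0.5547
For M/M/1: L = λ/(μ-λ)
L = 7.1/(12.8-7.1) = 7.1/5.70
L = 1.2456 orders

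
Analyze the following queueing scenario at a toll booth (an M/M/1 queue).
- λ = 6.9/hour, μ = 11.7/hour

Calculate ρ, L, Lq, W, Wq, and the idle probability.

Step 1: ρ = λ/μ = 6.9/11.7 = 0.5897
Step 2: L = λ/(μ-λ) = 6.9/4.80 = 1.4375
Step 3: Lq = λ²/(μ(μ-λ)) = 47.61/(11.7×4.80) = 0.8478
Step 4: W = 1/(μ-λ) = 1/4.80 = 0.20833
Step 5: Wq = λ/(μ(μ-λ)) = 6.9/(11.7×4.80) = 0.1229
Step 6: P(0) = 1-ρ = 0.4103
Verify: L = λW = 6.9×0.20833 = 1.4375 ✔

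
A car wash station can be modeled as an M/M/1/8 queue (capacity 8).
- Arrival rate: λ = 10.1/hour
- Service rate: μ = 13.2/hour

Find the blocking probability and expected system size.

ρ = λ/μ = 10.1/13.2 = 0.76515
P₀ = (1-ρ)/(1-ρ^(K+1)) = (1-0.76515)/(1-0.76515^9) = 0.23485/0.91011 = 0.2580
P_K = P₀×ρ^K = 0.25805 × 0.76515^8 = 0.25805 × 0.11748 = 0.03032
Blocking probability P_8 = 0.03032 (3.03%)
L = ρ[1 - (K+1)ρ^K + Kρ^(K+1)] / [(1-ρ)(1-ρ^(K+1))]
L = 0.76515 × (1 - 9×0.117482 + 8×0.0898916) / ((1 - 0.76515) × (1 - 0.0898916)) = 2.3691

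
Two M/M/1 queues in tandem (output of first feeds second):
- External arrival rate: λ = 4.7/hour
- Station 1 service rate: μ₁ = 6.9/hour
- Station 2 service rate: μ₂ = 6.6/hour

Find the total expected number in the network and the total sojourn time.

By Jackson's theorem, each station behaves as independent M/M/1.
Station 1: ρ₁ = 4.7/6.9 = 0.6812, L₁ = ρ₁/(1-ρ₁) = λ/(μ₁-λ) = 4.7/2.20 = 2.13636
Station 2: ρ₂ = 4.7/6.6 = 0.7121, L₂ = ρ₂/(1-ρ₂) = λ/(μ₂-λ) = 4.7/1.90 = 2.47368
Total: L = L₁ + L₂ = 2.13636 + 2.47368 = 4.6100
W = L/λ = 4.6100/4.7 = 0.9809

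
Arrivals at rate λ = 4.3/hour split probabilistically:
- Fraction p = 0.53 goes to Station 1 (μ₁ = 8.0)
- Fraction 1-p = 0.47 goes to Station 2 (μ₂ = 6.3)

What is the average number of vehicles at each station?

Effective rates: λ₁ = 4.3×0.53 = 2.279, λ₂ = 4.3×0.47 = 2.021
Station 1: ρ₁ = 2.279/8.0 = 0.2849, L₁ = ρ₁/(1-ρ₁) = 0.2849/(1-0.2849) = 0.3984
Station 2: ρ₂ = 2.021/6.3 = 0.3208, L₂ = ρ₂/(1-ρ₂) = 0.3208/(1-0.3208) = 0.4723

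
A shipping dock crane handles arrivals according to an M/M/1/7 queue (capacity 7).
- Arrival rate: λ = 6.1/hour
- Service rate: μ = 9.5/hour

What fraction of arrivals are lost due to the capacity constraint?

ρ = λ/μ = 6.1/9.5 = 0.64211
P₀ = (1-ρ)/(1-ρ^(K+1)) = (1-0.64211)/(1-0.64211^8) = 0.35789/0.97110 = 0.3685
P_K = P₀×ρ^K = 0.3685 × 0.64211^7 = 0.3685 × 0.04501 = 0.01659
Blocking probability = 1.66%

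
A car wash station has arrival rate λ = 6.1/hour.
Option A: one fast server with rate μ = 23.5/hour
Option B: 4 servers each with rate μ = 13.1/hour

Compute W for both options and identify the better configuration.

Option A: single server μ = 23.5 (M/M/1)
  ρ_A = 6.1/23.5 = 0.2596
  W_A = 1/(μ-λ) = 1/(23.5-6.1) = 1/17.40 = 0.05747

Option B: 4 servers μ = 13.1 (M/M/4)
  ρ_B = λ/(cμ) = 6.1/(4×13.1) = 0.1164
  Offered load a = λ/μ = cρ = 6.1/13.1 = 0.4656
  P₀ = [ Σₙ₌₀^3 aⁿ/n! + a^4/(4!(1-ρ)) ]⁻¹
  Σ = a^0/0! + a^1/1! + a^2/2! + a^3/3! = 1.0000 + 0.46565 + 0.10841 + 0.016828 = 1.5909
  a^4/(4!(1-ρ)) = 0.04701/(24 × 0.8836) = 0.002217
  P₀ = 1/(1.5909 + 0.002217) = 0.6277
  Lq = P₀·a^4·ρ / (4!(1-ρ)²) = 0.6277 × 0.04701 × 0.1164 / (24 × 0.7807) = 0.0001833
  Wq_B = Lq/λ = 0.00018335/6.1 = 0.00003006
  W_B = Wq_B + 1/μ = 0.00003006 + 0.07634 = 0.07637

Since W_A = 0.05747 < W_B = 0.07637, Option A (single fast server) has the shorter time in system.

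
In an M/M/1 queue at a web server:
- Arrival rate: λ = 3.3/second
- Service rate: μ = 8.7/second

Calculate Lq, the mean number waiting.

ρ = λ/μ = 3.3/8.7 = 0.3793
For M/M/1: Lq = λ²/(μ(μ-λ))
Lq = 10.89/(8.7 × 5.40)
Lq = 0.2318 requests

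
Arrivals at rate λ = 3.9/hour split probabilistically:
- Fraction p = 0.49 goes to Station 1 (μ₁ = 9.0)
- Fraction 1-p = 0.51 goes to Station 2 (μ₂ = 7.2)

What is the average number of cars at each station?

Effective rates: λ₁ = 3.9×0.49 = 1.911, λ₂ = 3.9×0.51 = 1.989
Station 1: ρ₁ = 1.911/9.0 = 0.21233, L₁ = ρ₁/(1-ρ₁) = 0.21233/(1-0.21233) = 0.2696
Station 2: ρ₂ = 1.989/7.2 = 0.27625, L₂ = ρ₂/(1-ρ₂) = 0.27625/(1-0.27625) = 0.3817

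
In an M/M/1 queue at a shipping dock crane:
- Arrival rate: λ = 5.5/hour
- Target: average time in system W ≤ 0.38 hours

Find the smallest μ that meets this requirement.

For M/M/1: W = 1/(μ-λ)
Need W ≤ 0.38, so 1/(μ-λ) ≤ 0.38
μ - λ ≥ 1/0.38 = 2.6316
μ ≥ 5.5 + 2.6316 = 8.1316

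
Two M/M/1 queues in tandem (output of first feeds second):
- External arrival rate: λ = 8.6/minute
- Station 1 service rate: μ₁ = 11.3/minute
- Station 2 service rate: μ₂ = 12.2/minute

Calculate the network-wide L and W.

By Jackson's theorem, each station behaves as independent M/M/1.
Station 1: ρ₁ = 8.6/11.3 = 0.7611, L₁ = ρ₁/(1-ρ₁) = λ/(μ₁-λ) = 8.6/2.70 = 3.185185
Station 2: ρ₂ = 8.6/12.2 = 0.7049, L₂ = ρ₂/(1-ρ₂) = λ/(μ₂-λ) = 8.6/3.60 = 2.388889
Total: L = L₁ + L₂ = 3.185185 + 2.388889 = 5.57407
W = L/λ = 5.57407/8.6 = 0.6481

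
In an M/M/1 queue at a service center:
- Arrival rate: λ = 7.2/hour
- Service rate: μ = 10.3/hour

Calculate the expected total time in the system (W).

First, compute utilization: ρ = λ/μ = 7.2/10.3 = 0.6990
For M/M/1: W = 1/(μ-λ)
W = 1/(10.3-7.2) = 1/3.10
W = 0.3226 hours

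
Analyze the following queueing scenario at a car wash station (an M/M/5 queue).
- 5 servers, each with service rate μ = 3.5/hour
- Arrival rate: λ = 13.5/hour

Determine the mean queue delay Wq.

Traffic intensity: ρ = λ/(cμ) = 13.5/(5×3.5) = 0.7714
Since ρ = 0.7714 < 1, system is stable.
Offered load a = λ/μ = cρ = 13.5/3.5 = 3.8571
P₀ = [ Σₙ₌₀^4 aⁿ/n! + a^5/(5!(1-ρ)) ]⁻¹
Σ = a^0/0! + a^1/1! + a^2/2! + a^3/3! + a^4/4! = 1.0000 + 3.8571 + 7.4388 + 9.5641 + 9.2226 = 31.0826
a^5/(5!(1-ρ)) = 853.7459/(120 × 0.228571) = 31.1262
P₀ = 1/(31.0826 + 31.1262) = 0.01607
Lq = P₀·a^5·ρ / (5!(1-ρ)²) = 0.016075 × 853.7459 × 0.77143 / (120 × 0.052245) = 1.6887
Wq = Lq/λ = 1.6887/13.5 = 0.1251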